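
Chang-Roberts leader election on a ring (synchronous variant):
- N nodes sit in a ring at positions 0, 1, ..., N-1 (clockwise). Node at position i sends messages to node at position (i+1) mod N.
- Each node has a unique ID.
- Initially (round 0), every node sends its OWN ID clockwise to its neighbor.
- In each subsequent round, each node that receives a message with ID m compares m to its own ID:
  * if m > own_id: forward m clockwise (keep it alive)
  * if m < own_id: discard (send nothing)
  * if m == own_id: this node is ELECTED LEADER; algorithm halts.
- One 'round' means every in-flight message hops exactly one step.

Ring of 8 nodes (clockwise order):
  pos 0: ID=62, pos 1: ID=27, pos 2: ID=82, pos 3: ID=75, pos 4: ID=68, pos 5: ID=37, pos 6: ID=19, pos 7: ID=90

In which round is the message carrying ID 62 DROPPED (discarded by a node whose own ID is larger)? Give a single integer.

Round 1: pos1(id27) recv 62: fwd; pos2(id82) recv 27: drop; pos3(id75) recv 82: fwd; pos4(id68) recv 75: fwd; pos5(id37) recv 68: fwd; pos6(id19) recv 37: fwd; pos7(id90) recv 19: drop; pos0(id62) recv 90: fwd
Round 2: pos2(id82) recv 62: drop; pos4(id68) recv 82: fwd; pos5(id37) recv 75: fwd; pos6(id19) recv 68: fwd; pos7(id90) recv 37: drop; pos1(id27) recv 90: fwd
Round 3: pos5(id37) recv 82: fwd; pos6(id19) recv 75: fwd; pos7(id90) recv 68: drop; pos2(id82) recv 90: fwd
Round 4: pos6(id19) recv 82: fwd; pos7(id90) recv 75: drop; pos3(id75) recv 90: fwd
Round 5: pos7(id90) recv 82: drop; pos4(id68) recv 90: fwd
Round 6: pos5(id37) recv 90: fwd
Round 7: pos6(id19) recv 90: fwd
Round 8: pos7(id90) recv 90: ELECTED
Message ID 62 originates at pos 0; dropped at pos 2 in round 2

Answer: 2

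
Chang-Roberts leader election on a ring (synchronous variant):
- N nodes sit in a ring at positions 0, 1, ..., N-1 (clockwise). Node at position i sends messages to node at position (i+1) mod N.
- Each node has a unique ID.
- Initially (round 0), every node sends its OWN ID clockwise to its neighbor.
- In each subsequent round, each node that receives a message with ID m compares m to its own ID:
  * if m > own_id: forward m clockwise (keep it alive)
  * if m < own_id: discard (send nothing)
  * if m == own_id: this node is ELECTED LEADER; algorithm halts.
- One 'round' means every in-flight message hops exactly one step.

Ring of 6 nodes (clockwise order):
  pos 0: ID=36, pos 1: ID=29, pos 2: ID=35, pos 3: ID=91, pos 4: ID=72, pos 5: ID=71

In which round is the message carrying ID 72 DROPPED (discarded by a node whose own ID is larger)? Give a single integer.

Answer: 5

Derivation:
Round 1: pos1(id29) recv 36: fwd; pos2(id35) recv 29: drop; pos3(id91) recv 35: drop; pos4(id72) recv 91: fwd; pos5(id71) recv 72: fwd; pos0(id36) recv 71: fwd
Round 2: pos2(id35) recv 36: fwd; pos5(id71) recv 91: fwd; pos0(id36) recv 72: fwd; pos1(id29) recv 71: fwd
Round 3: pos3(id91) recv 36: drop; pos0(id36) recv 91: fwd; pos1(id29) recv 72: fwd; pos2(id35) recv 71: fwd
Round 4: pos1(id29) recv 91: fwd; pos2(id35) recv 72: fwd; pos3(id91) recv 71: drop
Round 5: pos2(id35) recv 91: fwd; pos3(id91) recv 72: drop
Round 6: pos3(id91) recv 91: ELECTED
Message ID 72 originates at pos 4; dropped at pos 3 in round 5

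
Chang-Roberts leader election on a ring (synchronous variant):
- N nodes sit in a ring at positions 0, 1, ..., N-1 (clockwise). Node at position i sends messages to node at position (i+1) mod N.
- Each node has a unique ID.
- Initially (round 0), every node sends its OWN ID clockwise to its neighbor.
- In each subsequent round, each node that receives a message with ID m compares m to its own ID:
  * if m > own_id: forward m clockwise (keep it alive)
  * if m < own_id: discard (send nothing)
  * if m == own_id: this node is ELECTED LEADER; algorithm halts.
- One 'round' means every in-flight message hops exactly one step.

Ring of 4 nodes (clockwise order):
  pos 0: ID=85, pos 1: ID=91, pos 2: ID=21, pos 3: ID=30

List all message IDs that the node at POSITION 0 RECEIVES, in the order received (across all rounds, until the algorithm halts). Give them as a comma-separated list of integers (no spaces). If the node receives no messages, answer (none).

Round 1: pos1(id91) recv 85: drop; pos2(id21) recv 91: fwd; pos3(id30) recv 21: drop; pos0(id85) recv 30: drop
Round 2: pos3(id30) recv 91: fwd
Round 3: pos0(id85) recv 91: fwd
Round 4: pos1(id91) recv 91: ELECTED

Answer: 30,91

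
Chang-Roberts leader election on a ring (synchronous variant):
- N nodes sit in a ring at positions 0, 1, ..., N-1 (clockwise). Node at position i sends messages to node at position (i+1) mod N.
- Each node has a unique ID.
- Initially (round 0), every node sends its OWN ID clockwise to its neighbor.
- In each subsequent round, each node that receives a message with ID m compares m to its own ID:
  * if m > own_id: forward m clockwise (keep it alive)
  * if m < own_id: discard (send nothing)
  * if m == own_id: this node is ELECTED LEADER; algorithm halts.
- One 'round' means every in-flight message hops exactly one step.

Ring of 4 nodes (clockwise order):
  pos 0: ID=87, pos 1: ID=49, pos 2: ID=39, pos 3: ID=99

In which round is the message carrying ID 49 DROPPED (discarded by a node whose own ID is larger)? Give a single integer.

Answer: 2

Derivation:
Round 1: pos1(id49) recv 87: fwd; pos2(id39) recv 49: fwd; pos3(id99) recv 39: drop; pos0(id87) recv 99: fwd
Round 2: pos2(id39) recv 87: fwd; pos3(id99) recv 49: drop; pos1(id49) recv 99: fwd
Round 3: pos3(id99) recv 87: drop; pos2(id39) recv 99: fwd
Round 4: pos3(id99) recv 99: ELECTED
Message ID 49 originates at pos 1; dropped at pos 3 in round 2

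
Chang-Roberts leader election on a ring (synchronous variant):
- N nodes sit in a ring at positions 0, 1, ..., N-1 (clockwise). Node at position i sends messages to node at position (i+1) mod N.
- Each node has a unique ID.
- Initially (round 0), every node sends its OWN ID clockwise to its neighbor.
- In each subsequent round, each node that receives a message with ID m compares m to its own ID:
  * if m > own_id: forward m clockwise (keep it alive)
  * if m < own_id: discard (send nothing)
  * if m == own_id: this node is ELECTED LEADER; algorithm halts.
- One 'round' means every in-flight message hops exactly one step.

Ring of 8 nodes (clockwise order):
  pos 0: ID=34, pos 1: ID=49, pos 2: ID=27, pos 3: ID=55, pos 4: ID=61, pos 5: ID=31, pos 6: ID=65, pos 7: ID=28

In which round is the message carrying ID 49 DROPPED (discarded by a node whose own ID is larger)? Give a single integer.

Answer: 2

Derivation:
Round 1: pos1(id49) recv 34: drop; pos2(id27) recv 49: fwd; pos3(id55) recv 27: drop; pos4(id61) recv 55: drop; pos5(id31) recv 61: fwd; pos6(id65) recv 31: drop; pos7(id28) recv 65: fwd; pos0(id34) recv 28: drop
Round 2: pos3(id55) recv 49: drop; pos6(id65) recv 61: drop; pos0(id34) recv 65: fwd
Round 3: pos1(id49) recv 65: fwd
Round 4: pos2(id27) recv 65: fwd
Round 5: pos3(id55) recv 65: fwd
Round 6: pos4(id61) recv 65: fwd
Round 7: pos5(id31) recv 65: fwd
Round 8: pos6(id65) recv 65: ELECTED
Message ID 49 originates at pos 1; dropped at pos 3 in round 2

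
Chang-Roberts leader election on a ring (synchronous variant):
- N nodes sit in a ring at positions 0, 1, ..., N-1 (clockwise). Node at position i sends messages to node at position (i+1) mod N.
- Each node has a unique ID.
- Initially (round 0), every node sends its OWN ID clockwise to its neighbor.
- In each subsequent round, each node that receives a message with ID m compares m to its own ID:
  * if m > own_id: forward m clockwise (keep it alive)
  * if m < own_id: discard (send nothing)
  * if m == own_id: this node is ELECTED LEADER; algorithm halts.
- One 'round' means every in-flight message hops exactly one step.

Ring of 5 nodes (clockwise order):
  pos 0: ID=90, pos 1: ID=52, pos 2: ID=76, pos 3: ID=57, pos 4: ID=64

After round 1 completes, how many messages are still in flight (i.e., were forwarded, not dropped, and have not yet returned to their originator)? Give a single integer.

Answer: 2

Derivation:
Round 1: pos1(id52) recv 90: fwd; pos2(id76) recv 52: drop; pos3(id57) recv 76: fwd; pos4(id64) recv 57: drop; pos0(id90) recv 64: drop
After round 1: 2 messages still in flight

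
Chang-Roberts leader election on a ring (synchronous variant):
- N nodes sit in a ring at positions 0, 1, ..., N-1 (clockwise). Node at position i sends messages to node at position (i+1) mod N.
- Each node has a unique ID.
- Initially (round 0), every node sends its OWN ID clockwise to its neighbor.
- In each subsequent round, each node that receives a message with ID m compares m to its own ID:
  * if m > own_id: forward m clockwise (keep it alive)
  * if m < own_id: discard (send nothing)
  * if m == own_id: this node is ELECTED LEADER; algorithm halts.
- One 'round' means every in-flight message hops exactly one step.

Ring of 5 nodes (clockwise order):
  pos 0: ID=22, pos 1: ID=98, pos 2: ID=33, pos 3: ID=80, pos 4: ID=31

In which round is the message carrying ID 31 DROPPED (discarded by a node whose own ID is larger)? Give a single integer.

Answer: 2

Derivation:
Round 1: pos1(id98) recv 22: drop; pos2(id33) recv 98: fwd; pos3(id80) recv 33: drop; pos4(id31) recv 80: fwd; pos0(id22) recv 31: fwd
Round 2: pos3(id80) recv 98: fwd; pos0(id22) recv 80: fwd; pos1(id98) recv 31: drop
Round 3: pos4(id31) recv 98: fwd; pos1(id98) recv 80: drop
Round 4: pos0(id22) recv 98: fwd
Round 5: pos1(id98) recv 98: ELECTED
Message ID 31 originates at pos 4; dropped at pos 1 in round 2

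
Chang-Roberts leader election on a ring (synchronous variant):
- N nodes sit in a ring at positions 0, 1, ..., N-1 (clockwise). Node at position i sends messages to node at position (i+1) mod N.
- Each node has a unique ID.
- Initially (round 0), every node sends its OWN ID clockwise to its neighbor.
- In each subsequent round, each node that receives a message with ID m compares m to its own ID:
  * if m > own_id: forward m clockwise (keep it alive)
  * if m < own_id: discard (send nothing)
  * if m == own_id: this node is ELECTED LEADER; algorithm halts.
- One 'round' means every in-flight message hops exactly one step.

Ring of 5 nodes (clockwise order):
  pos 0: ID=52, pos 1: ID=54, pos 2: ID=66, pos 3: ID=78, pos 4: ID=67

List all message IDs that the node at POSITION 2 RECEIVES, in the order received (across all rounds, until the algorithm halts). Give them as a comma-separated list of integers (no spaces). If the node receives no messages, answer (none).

Answer: 54,67,78

Derivation:
Round 1: pos1(id54) recv 52: drop; pos2(id66) recv 54: drop; pos3(id78) recv 66: drop; pos4(id67) recv 78: fwd; pos0(id52) recv 67: fwd
Round 2: pos0(id52) recv 78: fwd; pos1(id54) recv 67: fwd
Round 3: pos1(id54) recv 78: fwd; pos2(id66) recv 67: fwd
Round 4: pos2(id66) recv 78: fwd; pos3(id78) recv 67: drop
Round 5: pos3(id78) recv 78: ELECTED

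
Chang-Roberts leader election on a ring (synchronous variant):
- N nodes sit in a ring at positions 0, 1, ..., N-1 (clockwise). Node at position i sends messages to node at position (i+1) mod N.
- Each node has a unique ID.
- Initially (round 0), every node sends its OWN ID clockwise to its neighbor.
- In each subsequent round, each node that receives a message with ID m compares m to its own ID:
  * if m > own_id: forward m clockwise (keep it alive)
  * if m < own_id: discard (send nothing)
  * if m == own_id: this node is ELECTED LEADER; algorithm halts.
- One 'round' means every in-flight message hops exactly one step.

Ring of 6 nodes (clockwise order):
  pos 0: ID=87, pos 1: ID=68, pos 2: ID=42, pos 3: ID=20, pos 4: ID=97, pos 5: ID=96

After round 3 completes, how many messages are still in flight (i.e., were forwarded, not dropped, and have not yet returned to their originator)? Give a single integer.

Answer: 3

Derivation:
Round 1: pos1(id68) recv 87: fwd; pos2(id42) recv 68: fwd; pos3(id20) recv 42: fwd; pos4(id97) recv 20: drop; pos5(id96) recv 97: fwd; pos0(id87) recv 96: fwd
Round 2: pos2(id42) recv 87: fwd; pos3(id20) recv 68: fwd; pos4(id97) recv 42: drop; pos0(id87) recv 97: fwd; pos1(id68) recv 96: fwd
Round 3: pos3(id20) recv 87: fwd; pos4(id97) recv 68: drop; pos1(id68) recv 97: fwd; pos2(id42) recv 96: fwd
After round 3: 3 messages still in flight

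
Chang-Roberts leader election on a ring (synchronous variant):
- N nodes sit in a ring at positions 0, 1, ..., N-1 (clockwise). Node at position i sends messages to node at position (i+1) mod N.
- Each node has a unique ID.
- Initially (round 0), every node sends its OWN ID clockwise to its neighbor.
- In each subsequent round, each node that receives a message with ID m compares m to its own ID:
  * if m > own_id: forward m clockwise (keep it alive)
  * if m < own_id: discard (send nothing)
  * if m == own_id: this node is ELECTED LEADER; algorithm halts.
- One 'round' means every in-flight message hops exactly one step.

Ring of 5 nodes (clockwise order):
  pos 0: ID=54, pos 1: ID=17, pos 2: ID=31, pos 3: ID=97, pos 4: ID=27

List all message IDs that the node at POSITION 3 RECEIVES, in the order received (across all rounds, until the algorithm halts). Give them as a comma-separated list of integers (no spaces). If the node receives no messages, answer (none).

Answer: 31,54,97

Derivation:
Round 1: pos1(id17) recv 54: fwd; pos2(id31) recv 17: drop; pos3(id97) recv 31: drop; pos4(id27) recv 97: fwd; pos0(id54) recv 27: drop
Round 2: pos2(id31) recv 54: fwd; pos0(id54) recv 97: fwd
Round 3: pos3(id97) recv 54: drop; pos1(id17) recv 97: fwd
Round 4: pos2(id31) recv 97: fwd
Round 5: pos3(id97) recv 97: ELECTED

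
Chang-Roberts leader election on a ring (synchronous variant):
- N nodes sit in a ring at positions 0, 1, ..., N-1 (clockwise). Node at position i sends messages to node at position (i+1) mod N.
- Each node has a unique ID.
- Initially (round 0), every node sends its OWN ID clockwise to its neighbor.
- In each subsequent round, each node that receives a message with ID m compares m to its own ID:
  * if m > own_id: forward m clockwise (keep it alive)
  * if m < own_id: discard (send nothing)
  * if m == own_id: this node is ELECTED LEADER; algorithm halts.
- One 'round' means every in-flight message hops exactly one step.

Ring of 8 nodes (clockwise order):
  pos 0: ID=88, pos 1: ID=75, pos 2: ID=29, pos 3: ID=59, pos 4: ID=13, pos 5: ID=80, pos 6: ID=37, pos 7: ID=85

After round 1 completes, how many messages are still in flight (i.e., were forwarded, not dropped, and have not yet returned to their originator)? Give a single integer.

Answer: 4

Derivation:
Round 1: pos1(id75) recv 88: fwd; pos2(id29) recv 75: fwd; pos3(id59) recv 29: drop; pos4(id13) recv 59: fwd; pos5(id80) recv 13: drop; pos6(id37) recv 80: fwd; pos7(id85) recv 37: drop; pos0(id88) recv 85: drop
After round 1: 4 messages still in flight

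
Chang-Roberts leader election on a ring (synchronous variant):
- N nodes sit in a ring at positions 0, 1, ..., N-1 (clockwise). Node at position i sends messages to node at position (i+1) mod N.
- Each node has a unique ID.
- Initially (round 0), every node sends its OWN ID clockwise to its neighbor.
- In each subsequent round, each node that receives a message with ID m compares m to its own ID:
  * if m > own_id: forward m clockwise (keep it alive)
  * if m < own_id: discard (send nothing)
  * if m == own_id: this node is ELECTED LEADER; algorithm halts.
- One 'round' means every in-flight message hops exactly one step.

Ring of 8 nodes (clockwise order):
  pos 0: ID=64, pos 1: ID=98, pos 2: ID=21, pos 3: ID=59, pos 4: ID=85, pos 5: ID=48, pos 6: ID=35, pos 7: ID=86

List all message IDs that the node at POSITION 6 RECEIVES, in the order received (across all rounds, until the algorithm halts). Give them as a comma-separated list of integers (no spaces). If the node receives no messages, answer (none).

Answer: 48,85,98

Derivation:
Round 1: pos1(id98) recv 64: drop; pos2(id21) recv 98: fwd; pos3(id59) recv 21: drop; pos4(id85) recv 59: drop; pos5(id48) recv 85: fwd; pos6(id35) recv 48: fwd; pos7(id86) recv 35: drop; pos0(id64) recv 86: fwd
Round 2: pos3(id59) recv 98: fwd; pos6(id35) recv 85: fwd; pos7(id86) recv 48: drop; pos1(id98) recv 86: drop
Round 3: pos4(id85) recv 98: fwd; pos7(id86) recv 85: drop
Round 4: pos5(id48) recv 98: fwd
Round 5: pos6(id35) recv 98: fwd
Round 6: pos7(id86) recv 98: fwd
Round 7: pos0(id64) recv 98: fwd
Round 8: pos1(id98) recv 98: ELECTED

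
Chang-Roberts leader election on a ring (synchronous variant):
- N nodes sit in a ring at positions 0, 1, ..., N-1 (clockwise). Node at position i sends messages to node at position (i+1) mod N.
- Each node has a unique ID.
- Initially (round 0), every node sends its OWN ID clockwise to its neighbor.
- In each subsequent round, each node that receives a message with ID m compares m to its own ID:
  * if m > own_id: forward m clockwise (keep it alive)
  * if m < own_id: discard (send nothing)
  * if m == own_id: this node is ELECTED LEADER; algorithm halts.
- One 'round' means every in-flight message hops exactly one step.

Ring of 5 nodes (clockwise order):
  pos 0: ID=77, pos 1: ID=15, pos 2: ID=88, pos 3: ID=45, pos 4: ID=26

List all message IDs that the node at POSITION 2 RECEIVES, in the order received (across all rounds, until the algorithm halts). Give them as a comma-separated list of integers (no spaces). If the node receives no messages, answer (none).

Answer: 15,77,88

Derivation:
Round 1: pos1(id15) recv 77: fwd; pos2(id88) recv 15: drop; pos3(id45) recv 88: fwd; pos4(id26) recv 45: fwd; pos0(id77) recv 26: drop
Round 2: pos2(id88) recv 77: drop; pos4(id26) recv 88: fwd; pos0(id77) recv 45: drop
Round 3: pos0(id77) recv 88: fwd
Round 4: pos1(id15) recv 88: fwd
Round 5: pos2(id88) recv 88: ELECTED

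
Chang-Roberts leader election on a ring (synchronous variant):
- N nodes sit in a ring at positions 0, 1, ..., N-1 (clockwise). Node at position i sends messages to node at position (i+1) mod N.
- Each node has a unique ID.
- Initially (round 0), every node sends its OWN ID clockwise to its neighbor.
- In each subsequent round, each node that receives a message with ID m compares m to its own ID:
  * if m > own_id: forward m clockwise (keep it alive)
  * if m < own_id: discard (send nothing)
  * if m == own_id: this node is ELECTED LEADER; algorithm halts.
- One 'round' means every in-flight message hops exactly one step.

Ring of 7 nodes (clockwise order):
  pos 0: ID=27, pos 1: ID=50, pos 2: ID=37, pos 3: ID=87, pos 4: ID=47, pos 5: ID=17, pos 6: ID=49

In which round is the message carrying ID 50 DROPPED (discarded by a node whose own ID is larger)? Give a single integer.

Round 1: pos1(id50) recv 27: drop; pos2(id37) recv 50: fwd; pos3(id87) recv 37: drop; pos4(id47) recv 87: fwd; pos5(id17) recv 47: fwd; pos6(id49) recv 17: drop; pos0(id27) recv 49: fwd
Round 2: pos3(id87) recv 50: drop; pos5(id17) recv 87: fwd; pos6(id49) recv 47: drop; pos1(id50) recv 49: drop
Round 3: pos6(id49) recv 87: fwd
Round 4: pos0(id27) recv 87: fwd
Round 5: pos1(id50) recv 87: fwd
Round 6: pos2(id37) recv 87: fwd
Round 7: pos3(id87) recv 87: ELECTED
Message ID 50 originates at pos 1; dropped at pos 3 in round 2

Answer: 2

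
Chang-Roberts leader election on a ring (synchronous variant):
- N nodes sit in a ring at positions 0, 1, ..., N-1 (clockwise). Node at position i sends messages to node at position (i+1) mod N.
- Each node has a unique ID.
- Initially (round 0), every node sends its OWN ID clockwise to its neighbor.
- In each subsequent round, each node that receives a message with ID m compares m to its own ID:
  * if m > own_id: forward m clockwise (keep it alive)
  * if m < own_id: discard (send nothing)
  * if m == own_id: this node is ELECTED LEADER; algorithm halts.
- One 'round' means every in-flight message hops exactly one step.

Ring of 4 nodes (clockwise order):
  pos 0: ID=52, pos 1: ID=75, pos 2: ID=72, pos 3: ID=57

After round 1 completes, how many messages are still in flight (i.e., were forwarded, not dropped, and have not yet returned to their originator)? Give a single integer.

Round 1: pos1(id75) recv 52: drop; pos2(id72) recv 75: fwd; pos3(id57) recv 72: fwd; pos0(id52) recv 57: fwd
After round 1: 3 messages still in flight

Answer: 3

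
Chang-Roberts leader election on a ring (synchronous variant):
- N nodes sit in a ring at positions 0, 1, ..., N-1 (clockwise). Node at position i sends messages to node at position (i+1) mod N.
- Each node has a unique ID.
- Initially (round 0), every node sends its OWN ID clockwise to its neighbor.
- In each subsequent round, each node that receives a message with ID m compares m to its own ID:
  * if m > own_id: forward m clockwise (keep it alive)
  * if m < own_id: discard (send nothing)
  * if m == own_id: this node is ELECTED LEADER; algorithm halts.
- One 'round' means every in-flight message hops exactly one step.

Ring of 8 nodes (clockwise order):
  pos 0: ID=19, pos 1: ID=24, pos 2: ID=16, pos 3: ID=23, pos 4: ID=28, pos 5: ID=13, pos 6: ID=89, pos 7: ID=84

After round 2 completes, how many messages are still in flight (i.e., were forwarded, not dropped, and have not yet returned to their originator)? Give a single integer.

Round 1: pos1(id24) recv 19: drop; pos2(id16) recv 24: fwd; pos3(id23) recv 16: drop; pos4(id28) recv 23: drop; pos5(id13) recv 28: fwd; pos6(id89) recv 13: drop; pos7(id84) recv 89: fwd; pos0(id19) recv 84: fwd
Round 2: pos3(id23) recv 24: fwd; pos6(id89) recv 28: drop; pos0(id19) recv 89: fwd; pos1(id24) recv 84: fwd
After round 2: 3 messages still in flight

Answer: 3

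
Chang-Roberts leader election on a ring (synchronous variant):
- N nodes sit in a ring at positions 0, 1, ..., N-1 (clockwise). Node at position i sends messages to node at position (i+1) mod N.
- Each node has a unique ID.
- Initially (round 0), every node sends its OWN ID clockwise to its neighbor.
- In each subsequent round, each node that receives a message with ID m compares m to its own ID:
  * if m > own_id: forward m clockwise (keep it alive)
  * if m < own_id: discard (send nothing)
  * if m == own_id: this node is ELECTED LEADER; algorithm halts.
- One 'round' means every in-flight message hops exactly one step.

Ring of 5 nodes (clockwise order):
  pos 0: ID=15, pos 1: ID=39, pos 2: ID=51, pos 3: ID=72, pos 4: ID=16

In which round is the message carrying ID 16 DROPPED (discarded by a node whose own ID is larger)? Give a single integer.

Round 1: pos1(id39) recv 15: drop; pos2(id51) recv 39: drop; pos3(id72) recv 51: drop; pos4(id16) recv 72: fwd; pos0(id15) recv 16: fwd
Round 2: pos0(id15) recv 72: fwd; pos1(id39) recv 16: drop
Round 3: pos1(id39) recv 72: fwd
Round 4: pos2(id51) recv 72: fwd
Round 5: pos3(id72) recv 72: ELECTED
Message ID 16 originates at pos 4; dropped at pos 1 in round 2

Answer: 2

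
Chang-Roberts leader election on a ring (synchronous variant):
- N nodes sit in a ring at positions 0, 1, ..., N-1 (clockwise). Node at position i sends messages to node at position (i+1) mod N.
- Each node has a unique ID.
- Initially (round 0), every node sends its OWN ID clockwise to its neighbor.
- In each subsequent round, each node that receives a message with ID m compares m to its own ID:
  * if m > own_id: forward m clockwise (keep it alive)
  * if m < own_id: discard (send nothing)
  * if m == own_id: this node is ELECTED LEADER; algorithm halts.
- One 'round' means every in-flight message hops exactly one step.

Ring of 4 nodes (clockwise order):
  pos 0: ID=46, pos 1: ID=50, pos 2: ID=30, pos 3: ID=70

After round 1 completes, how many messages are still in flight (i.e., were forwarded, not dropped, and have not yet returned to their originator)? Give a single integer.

Answer: 2

Derivation:
Round 1: pos1(id50) recv 46: drop; pos2(id30) recv 50: fwd; pos3(id70) recv 30: drop; pos0(id46) recv 70: fwd
After round 1: 2 messages still in flight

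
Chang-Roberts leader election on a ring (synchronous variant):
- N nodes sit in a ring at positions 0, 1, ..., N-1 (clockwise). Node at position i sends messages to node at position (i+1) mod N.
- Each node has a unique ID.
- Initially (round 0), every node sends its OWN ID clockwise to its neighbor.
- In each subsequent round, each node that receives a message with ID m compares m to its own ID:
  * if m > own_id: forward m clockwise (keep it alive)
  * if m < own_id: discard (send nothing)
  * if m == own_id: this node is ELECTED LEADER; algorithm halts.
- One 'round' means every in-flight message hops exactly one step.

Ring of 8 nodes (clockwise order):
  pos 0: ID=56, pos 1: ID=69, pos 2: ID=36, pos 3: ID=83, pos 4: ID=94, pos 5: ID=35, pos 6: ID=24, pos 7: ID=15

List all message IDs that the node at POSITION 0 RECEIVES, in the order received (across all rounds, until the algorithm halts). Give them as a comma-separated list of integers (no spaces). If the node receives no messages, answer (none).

Round 1: pos1(id69) recv 56: drop; pos2(id36) recv 69: fwd; pos3(id83) recv 36: drop; pos4(id94) recv 83: drop; pos5(id35) recv 94: fwd; pos6(id24) recv 35: fwd; pos7(id15) recv 24: fwd; pos0(id56) recv 15: drop
Round 2: pos3(id83) recv 69: drop; pos6(id24) recv 94: fwd; pos7(id15) recv 35: fwd; pos0(id56) recv 24: drop
Round 3: pos7(id15) recv 94: fwd; pos0(id56) recv 35: drop
Round 4: pos0(id56) recv 94: fwd
Round 5: pos1(id69) recv 94: fwd
Round 6: pos2(id36) recv 94: fwd
Round 7: pos3(id83) recv 94: fwd
Round 8: pos4(id94) recv 94: ELECTED

Answer: 15,24,35,94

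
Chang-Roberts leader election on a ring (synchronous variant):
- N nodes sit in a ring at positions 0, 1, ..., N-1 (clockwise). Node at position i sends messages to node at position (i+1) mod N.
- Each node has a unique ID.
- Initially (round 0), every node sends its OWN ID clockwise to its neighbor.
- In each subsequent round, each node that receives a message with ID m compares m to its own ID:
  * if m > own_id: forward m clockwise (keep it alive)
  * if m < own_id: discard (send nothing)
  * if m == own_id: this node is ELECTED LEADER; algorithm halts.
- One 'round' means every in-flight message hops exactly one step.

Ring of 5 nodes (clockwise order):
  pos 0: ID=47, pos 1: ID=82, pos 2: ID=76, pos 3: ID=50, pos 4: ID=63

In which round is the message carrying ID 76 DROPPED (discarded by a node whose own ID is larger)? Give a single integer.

Answer: 4

Derivation:
Round 1: pos1(id82) recv 47: drop; pos2(id76) recv 82: fwd; pos3(id50) recv 76: fwd; pos4(id63) recv 50: drop; pos0(id47) recv 63: fwd
Round 2: pos3(id50) recv 82: fwd; pos4(id63) recv 76: fwd; pos1(id82) recv 63: drop
Round 3: pos4(id63) recv 82: fwd; pos0(id47) recv 76: fwd
Round 4: pos0(id47) recv 82: fwd; pos1(id82) recv 76: drop
Round 5: pos1(id82) recv 82: ELECTED
Message ID 76 originates at pos 2; dropped at pos 1 in round 4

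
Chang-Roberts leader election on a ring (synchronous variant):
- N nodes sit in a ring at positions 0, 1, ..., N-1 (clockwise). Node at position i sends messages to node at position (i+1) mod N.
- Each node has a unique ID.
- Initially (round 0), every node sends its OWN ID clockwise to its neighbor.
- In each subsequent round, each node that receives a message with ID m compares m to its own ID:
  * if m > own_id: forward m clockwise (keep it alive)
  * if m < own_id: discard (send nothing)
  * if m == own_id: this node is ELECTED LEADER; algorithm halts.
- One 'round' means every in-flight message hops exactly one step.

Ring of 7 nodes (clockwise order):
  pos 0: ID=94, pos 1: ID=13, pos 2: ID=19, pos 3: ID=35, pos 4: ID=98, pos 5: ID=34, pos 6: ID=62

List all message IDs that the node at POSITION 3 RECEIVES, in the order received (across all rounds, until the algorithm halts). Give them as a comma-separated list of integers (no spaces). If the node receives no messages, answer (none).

Answer: 19,94,98

Derivation:
Round 1: pos1(id13) recv 94: fwd; pos2(id19) recv 13: drop; pos3(id35) recv 19: drop; pos4(id98) recv 35: drop; pos5(id34) recv 98: fwd; pos6(id62) recv 34: drop; pos0(id94) recv 62: drop
Round 2: pos2(id19) recv 94: fwd; pos6(id62) recv 98: fwd
Round 3: pos3(id35) recv 94: fwd; pos0(id94) recv 98: fwd
Round 4: pos4(id98) recv 94: drop; pos1(id13) recv 98: fwd
Round 5: pos2(id19) recv 98: fwd
Round 6: pos3(id35) recv 98: fwd
Round 7: pos4(id98) recv 98: ELECTED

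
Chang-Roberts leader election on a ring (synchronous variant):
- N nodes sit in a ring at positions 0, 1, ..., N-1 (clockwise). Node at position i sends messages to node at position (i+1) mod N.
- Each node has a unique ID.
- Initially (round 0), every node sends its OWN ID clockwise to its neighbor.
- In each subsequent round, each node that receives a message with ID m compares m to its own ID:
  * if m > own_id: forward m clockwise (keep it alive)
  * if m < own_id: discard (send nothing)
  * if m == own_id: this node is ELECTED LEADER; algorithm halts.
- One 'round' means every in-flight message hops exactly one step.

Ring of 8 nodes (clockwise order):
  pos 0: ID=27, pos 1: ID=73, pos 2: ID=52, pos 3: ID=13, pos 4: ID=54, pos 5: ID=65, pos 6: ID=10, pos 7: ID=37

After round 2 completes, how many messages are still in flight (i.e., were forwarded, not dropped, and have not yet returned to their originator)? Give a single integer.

Round 1: pos1(id73) recv 27: drop; pos2(id52) recv 73: fwd; pos3(id13) recv 52: fwd; pos4(id54) recv 13: drop; pos5(id65) recv 54: drop; pos6(id10) recv 65: fwd; pos7(id37) recv 10: drop; pos0(id27) recv 37: fwd
Round 2: pos3(id13) recv 73: fwd; pos4(id54) recv 52: drop; pos7(id37) recv 65: fwd; pos1(id73) recv 37: drop
After round 2: 2 messages still in flight

Answer: 2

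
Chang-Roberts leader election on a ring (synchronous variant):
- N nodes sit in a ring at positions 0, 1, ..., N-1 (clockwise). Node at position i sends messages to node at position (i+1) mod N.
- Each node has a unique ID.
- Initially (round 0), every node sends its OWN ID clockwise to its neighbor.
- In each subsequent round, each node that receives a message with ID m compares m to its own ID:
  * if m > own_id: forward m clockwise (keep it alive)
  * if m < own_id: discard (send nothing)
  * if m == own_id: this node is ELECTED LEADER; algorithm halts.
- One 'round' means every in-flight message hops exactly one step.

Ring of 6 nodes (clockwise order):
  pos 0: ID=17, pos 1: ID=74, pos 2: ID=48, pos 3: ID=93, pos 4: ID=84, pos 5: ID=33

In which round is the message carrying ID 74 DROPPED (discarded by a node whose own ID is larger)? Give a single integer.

Round 1: pos1(id74) recv 17: drop; pos2(id48) recv 74: fwd; pos3(id93) recv 48: drop; pos4(id84) recv 93: fwd; pos5(id33) recv 84: fwd; pos0(id17) recv 33: fwd
Round 2: pos3(id93) recv 74: drop; pos5(id33) recv 93: fwd; pos0(id17) recv 84: fwd; pos1(id74) recv 33: drop
Round 3: pos0(id17) recv 93: fwd; pos1(id74) recv 84: fwd
Round 4: pos1(id74) recv 93: fwd; pos2(id48) recv 84: fwd
Round 5: pos2(id48) recv 93: fwd; pos3(id93) recv 84: drop
Round 6: pos3(id93) recv 93: ELECTED
Message ID 74 originates at pos 1; dropped at pos 3 in round 2

Answer: 2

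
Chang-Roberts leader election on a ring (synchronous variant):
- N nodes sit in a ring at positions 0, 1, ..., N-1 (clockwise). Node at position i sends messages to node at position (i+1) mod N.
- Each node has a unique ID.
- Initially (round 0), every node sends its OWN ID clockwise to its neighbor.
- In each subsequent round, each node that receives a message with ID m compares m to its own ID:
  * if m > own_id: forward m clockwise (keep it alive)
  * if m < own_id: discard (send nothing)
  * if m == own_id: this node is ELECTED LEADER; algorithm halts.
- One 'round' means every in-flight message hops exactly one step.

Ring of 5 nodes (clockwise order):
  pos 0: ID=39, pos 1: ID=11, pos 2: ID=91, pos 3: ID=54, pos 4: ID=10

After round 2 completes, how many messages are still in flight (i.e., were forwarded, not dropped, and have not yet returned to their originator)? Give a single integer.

Round 1: pos1(id11) recv 39: fwd; pos2(id91) recv 11: drop; pos3(id54) recv 91: fwd; pos4(id10) recv 54: fwd; pos0(id39) recv 10: drop
Round 2: pos2(id91) recv 39: drop; pos4(id10) recv 91: fwd; pos0(id39) recv 54: fwd
After round 2: 2 messages still in flight

Answer: 2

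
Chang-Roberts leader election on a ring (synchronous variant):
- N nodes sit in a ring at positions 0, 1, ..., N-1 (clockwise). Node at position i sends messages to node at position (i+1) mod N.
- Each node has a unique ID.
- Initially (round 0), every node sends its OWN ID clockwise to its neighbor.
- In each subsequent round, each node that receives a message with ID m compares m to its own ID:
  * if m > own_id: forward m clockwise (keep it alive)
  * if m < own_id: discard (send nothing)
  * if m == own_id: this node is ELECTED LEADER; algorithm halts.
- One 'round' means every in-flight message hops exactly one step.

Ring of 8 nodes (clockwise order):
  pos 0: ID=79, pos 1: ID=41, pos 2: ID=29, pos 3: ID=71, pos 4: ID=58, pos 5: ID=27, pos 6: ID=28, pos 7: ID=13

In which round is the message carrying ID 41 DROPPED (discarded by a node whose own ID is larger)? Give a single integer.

Answer: 2

Derivation:
Round 1: pos1(id41) recv 79: fwd; pos2(id29) recv 41: fwd; pos3(id71) recv 29: drop; pos4(id58) recv 71: fwd; pos5(id27) recv 58: fwd; pos6(id28) recv 27: drop; pos7(id13) recv 28: fwd; pos0(id79) recv 13: drop
Round 2: pos2(id29) recv 79: fwd; pos3(id71) recv 41: drop; pos5(id27) recv 71: fwd; pos6(id28) recv 58: fwd; pos0(id79) recv 28: drop
Round 3: pos3(id71) recv 79: fwd; pos6(id28) recv 71: fwd; pos7(id13) recv 58: fwd
Round 4: pos4(id58) recv 79: fwd; pos7(id13) recv 71: fwd; pos0(id79) recv 58: drop
Round 5: pos5(id27) recv 79: fwd; pos0(id79) recv 71: drop
Round 6: pos6(id28) recv 79: fwd
Round 7: pos7(id13) recv 79: fwd
Round 8: pos0(id79) recv 79: ELECTED
Message ID 41 originates at pos 1; dropped at pos 3 in round 2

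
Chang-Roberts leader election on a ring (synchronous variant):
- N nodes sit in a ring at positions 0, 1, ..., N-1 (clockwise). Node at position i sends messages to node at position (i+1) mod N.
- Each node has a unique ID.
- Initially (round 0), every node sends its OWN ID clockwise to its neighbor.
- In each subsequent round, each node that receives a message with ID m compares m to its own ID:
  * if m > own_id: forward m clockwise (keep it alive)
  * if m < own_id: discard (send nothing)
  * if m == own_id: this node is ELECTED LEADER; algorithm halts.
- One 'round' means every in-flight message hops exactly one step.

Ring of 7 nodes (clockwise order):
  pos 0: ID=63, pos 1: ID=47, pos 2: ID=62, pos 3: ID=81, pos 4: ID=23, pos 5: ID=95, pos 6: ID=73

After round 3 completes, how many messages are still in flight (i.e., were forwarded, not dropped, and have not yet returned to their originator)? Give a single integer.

Answer: 2

Derivation:
Round 1: pos1(id47) recv 63: fwd; pos2(id62) recv 47: drop; pos3(id81) recv 62: drop; pos4(id23) recv 81: fwd; pos5(id95) recv 23: drop; pos6(id73) recv 95: fwd; pos0(id63) recv 73: fwd
Round 2: pos2(id62) recv 63: fwd; pos5(id95) recv 81: drop; pos0(id63) recv 95: fwd; pos1(id47) recv 73: fwd
Round 3: pos3(id81) recv 63: drop; pos1(id47) recv 95: fwd; pos2(id62) recv 73: fwd
After round 3: 2 messages still in flight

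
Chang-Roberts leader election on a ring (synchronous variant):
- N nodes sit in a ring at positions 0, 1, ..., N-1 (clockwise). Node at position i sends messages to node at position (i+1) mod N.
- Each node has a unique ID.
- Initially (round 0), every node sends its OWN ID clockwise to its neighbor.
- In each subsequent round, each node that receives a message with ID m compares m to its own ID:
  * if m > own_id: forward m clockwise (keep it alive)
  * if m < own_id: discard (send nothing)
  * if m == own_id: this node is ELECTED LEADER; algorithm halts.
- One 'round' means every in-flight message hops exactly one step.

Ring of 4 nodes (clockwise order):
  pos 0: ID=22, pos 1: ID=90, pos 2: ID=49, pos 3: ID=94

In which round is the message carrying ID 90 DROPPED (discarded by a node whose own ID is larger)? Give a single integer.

Answer: 2

Derivation:
Round 1: pos1(id90) recv 22: drop; pos2(id49) recv 90: fwd; pos3(id94) recv 49: drop; pos0(id22) recv 94: fwd
Round 2: pos3(id94) recv 90: drop; pos1(id90) recv 94: fwd
Round 3: pos2(id49) recv 94: fwd
Round 4: pos3(id94) recv 94: ELECTED
Message ID 90 originates at pos 1; dropped at pos 3 in round 2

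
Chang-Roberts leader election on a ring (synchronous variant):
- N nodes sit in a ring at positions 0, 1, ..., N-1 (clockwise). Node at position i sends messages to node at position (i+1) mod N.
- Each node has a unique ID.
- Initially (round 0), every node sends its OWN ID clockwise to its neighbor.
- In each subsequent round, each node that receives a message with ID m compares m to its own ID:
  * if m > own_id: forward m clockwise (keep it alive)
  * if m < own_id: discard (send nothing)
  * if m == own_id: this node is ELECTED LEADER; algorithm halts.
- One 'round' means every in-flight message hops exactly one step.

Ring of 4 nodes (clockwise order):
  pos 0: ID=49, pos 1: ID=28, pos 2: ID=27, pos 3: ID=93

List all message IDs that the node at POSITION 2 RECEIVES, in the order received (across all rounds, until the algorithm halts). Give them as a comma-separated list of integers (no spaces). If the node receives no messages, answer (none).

Round 1: pos1(id28) recv 49: fwd; pos2(id27) recv 28: fwd; pos3(id93) recv 27: drop; pos0(id49) recv 93: fwd
Round 2: pos2(id27) recv 49: fwd; pos3(id93) recv 28: drop; pos1(id28) recv 93: fwd
Round 3: pos3(id93) recv 49: drop; pos2(id27) recv 93: fwd
Round 4: pos3(id93) recv 93: ELECTED

Answer: 28,49,93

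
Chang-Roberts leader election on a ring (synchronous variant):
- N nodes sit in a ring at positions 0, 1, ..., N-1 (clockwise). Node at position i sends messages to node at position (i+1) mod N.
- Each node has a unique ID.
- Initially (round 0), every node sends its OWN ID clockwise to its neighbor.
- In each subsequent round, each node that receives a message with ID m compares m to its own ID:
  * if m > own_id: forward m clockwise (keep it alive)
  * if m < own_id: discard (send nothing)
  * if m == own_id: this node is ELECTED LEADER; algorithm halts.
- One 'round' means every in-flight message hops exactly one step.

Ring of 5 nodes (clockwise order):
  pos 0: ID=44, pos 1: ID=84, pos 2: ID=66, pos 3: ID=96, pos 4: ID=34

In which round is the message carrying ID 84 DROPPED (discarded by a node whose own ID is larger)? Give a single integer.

Answer: 2

Derivation:
Round 1: pos1(id84) recv 44: drop; pos2(id66) recv 84: fwd; pos3(id96) recv 66: drop; pos4(id34) recv 96: fwd; pos0(id44) recv 34: drop
Round 2: pos3(id96) recv 84: drop; pos0(id44) recv 96: fwd
Round 3: pos1(id84) recv 96: fwd
Round 4: pos2(id66) recv 96: fwd
Round 5: pos3(id96) recv 96: ELECTED
Message ID 84 originates at pos 1; dropped at pos 3 in round 2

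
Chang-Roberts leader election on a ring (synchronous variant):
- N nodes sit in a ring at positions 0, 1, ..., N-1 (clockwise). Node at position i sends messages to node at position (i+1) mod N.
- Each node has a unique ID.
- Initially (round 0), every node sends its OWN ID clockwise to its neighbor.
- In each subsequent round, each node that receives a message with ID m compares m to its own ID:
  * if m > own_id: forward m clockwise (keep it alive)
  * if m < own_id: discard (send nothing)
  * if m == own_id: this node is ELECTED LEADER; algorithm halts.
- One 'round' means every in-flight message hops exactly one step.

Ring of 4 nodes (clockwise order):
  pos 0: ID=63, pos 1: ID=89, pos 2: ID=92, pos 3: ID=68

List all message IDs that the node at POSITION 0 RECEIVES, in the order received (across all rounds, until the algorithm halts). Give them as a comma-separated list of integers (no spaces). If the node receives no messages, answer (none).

Answer: 68,92

Derivation:
Round 1: pos1(id89) recv 63: drop; pos2(id92) recv 89: drop; pos3(id68) recv 92: fwd; pos0(id63) recv 68: fwd
Round 2: pos0(id63) recv 92: fwd; pos1(id89) recv 68: drop
Round 3: pos1(id89) recv 92: fwd
Round 4: pos2(id92) recv 92: ELECTED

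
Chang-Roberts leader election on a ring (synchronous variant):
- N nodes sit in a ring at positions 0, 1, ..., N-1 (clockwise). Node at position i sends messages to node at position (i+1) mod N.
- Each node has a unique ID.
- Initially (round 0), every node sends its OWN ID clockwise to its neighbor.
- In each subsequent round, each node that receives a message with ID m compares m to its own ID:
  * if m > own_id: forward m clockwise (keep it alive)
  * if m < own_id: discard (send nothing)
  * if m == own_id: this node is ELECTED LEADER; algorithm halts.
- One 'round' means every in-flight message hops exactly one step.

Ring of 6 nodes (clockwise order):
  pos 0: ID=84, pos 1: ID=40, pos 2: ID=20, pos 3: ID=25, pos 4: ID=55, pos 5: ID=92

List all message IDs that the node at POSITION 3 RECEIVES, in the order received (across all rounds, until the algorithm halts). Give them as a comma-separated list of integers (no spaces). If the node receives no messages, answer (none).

Answer: 20,40,84,92

Derivation:
Round 1: pos1(id40) recv 84: fwd; pos2(id20) recv 40: fwd; pos3(id25) recv 20: drop; pos4(id55) recv 25: drop; pos5(id92) recv 55: drop; pos0(id84) recv 92: fwd
Round 2: pos2(id20) recv 84: fwd; pos3(id25) recv 40: fwd; pos1(id40) recv 92: fwd
Round 3: pos3(id25) recv 84: fwd; pos4(id55) recv 40: drop; pos2(id20) recv 92: fwd
Round 4: pos4(id55) recv 84: fwd; pos3(id25) recv 92: fwd
Round 5: pos5(id92) recv 84: drop; pos4(id55) recv 92: fwd
Round 6: pos5(id92) recv 92: ELECTED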